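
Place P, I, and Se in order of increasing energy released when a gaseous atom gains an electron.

Adding an electron releases more energy for atoms nearer the top right (short of the noble gases).
These sit on a diagonal, where the across-period and down-group effects partly cancel.
Se > P: period and group pull opposite ways; the across-period shift dominates (195 vs 72 kJ/mol).
I > Se: period and group pull opposite ways; the across-period shift dominates (295 vs 195 kJ/mol).
For reference (kJ/mol): P 72, Se 195, I 295.
So from lowest to highest: P < Se < I.

P < Se < I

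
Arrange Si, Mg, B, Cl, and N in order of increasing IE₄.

Si < Cl < N < Mg < B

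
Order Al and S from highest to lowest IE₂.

The second ionization energy removes an electron from the +1 ion. For each element: Al⁺ still has 2 valence electrons; S⁺ still has 5 valence electrons.
All are still removing valence electrons, so compare the +1 ions as you would atoms: IE_2 generally rises across a period (higher Z_eff) and falls down a group (larger shell), subject to the usual subshell exceptions.
Valence configurations: Al⁺ [Ne]3s², S⁺ [Ne]3s²3p³.
Tabulated IE_2 (kJ/mol): Al 1817, S 2252.
So the second ionization energies run Al < S.

S > Al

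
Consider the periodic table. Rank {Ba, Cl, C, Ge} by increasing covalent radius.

C < Cl < Ge < Ba

Atomic radius shrinks across a period as nuclear charge pulls the same shell inward, and grows down a group as new shells are added.
Neither a single period nor a single group — weigh both effects.
Cl > C: period and group pull opposite ways; the down-group shift dominates (99 vs 75 pm).
Ge > Cl: relative to Cl, both the across-period and down-group shifts push Ge's atomic radius up.
Ba > Ge: both effects reinforce here, so Ba is clearly the larger of the two.
Tabulated atomic radius (pm): C 75, Cl 99, Ge 121, Ba 196.
So from smallest to largest: C < Cl < Ge < Ba.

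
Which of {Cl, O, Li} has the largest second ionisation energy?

Li

The second ionization energy removes an electron from the +1 ion. For each element: Cl⁺ still has 6 valence electrons; O⁺ still has 5 valence electrons; Li⁺ is the bare [He] core.
Breaking into a closed-shell core is much more expensive than removing a leftover valence electron — Li has the largest IE_2 here.
Valence configurations: Cl⁺ [Ne]3s²3p⁴, O⁺ [He]2s²2p³.
Tabulated IE_2 (kJ/mol): Cl 2298, O 3388, Li 7298.
So the second ionization energies run Cl < O < Li.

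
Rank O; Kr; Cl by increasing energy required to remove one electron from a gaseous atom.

First ionization energy rises across a period (greater Z_eff holds electrons more tightly) and falls down a group (valence electrons are farther from the nucleus).
A diagonal step moves right (one effect) and down (the opposite effect) at once.
O > Cl: the two effects oppose for this pair; the down-group effect wins (1314 vs 1251 kJ/mol).
Kr > O: period and group pull opposite ways; the across-period shift dominates (1351 vs 1314 kJ/mol).
Approximate values (kJ/mol): O 1314, Cl 1251, Kr 1351.
So from lowest to highest: Cl < O < Kr.

Cl < O < Kr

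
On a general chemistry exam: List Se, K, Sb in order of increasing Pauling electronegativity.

K is in period 4, group 1; Se is in period 4, group 16; Sb is in period 5, group 15.
Smaller atoms with higher effective nuclear charge are more electronegative.
Here both period and group differ, so the two effects have to be weighed against each other.
Sb > K: the two effects oppose for this pair; the across-period effect wins (2.05 vs 0.82).
Se > Sb: both effects reinforce here, so Se is clearly the higher of the two.
Tabulated electronegativity (Pauling): K 0.82, Se 2.55, Sb 2.05.
So from lowest to highest: K < Sb < Se.

K < Sb < Se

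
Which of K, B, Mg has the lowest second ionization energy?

IE_2 is the cost of taking one more electron from the +1 cation: K⁺ is the bare [Ar] core; B⁺ still has 2 valence electrons; Mg⁺ still has 1 valence electron.
Breaking into a closed-shell core is much more expensive than removing a leftover valence electron — K has the largest IE_2 here.
Valence configurations: B⁺ [He]2s², Mg⁺ [Ne]3s¹.
Approximate IE_2 values (kJ/mol): K 3052, B 2427, Mg 1451.
Putting it together, IE_2: Mg < B < K.

Mg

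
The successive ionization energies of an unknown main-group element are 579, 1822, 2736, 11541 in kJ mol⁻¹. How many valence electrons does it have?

Look for the largest jump between consecutive ionization energies: IE4/IE3 ≈ 4.2, far larger than any earlier ratio.
That jump marks the point where a core electron is being removed. So the atom has 3 valence electrons.

3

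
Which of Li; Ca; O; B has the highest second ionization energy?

The second ionization energy removes an electron from the +1 ion. For each element: Li⁺ is the bare [He] core; Ca⁺ still has 1 valence electron; O⁺ still has 5 valence electrons; B⁺ still has 2 valence electrons.
Core electrons are held far more tightly than valence electrons, so Li tops the IE_2 order.
Valence configurations: Ca⁺ [Ar]4s¹, O⁺ [He]2s²2p³, B⁺ [He]2s².
The numbers (kJ/mol): Li 7298, Ca 1145, O 3388, B 2427.
So the second ionization energies run Ca < B < O < Li.

Li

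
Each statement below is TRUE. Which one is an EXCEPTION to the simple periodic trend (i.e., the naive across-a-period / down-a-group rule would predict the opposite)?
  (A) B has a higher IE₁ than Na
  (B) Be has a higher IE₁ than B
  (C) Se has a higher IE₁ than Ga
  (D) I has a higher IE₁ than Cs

(B)

The general trend: IE₁ increases across a period and decreases down a group.
(A) B (period 2, group 13) vs Na (period 3, group 1): the stated order agrees with the simple trend.
(B) Be (period 2, group 2) vs B (period 2, group 13): the stated order contradicts the simple trend.
(C) Se (period 4, group 16) vs Ga (period 4, group 13): the stated order agrees with the simple trend.
(D) I (period 5, group 17) vs Cs (period 6, group 1): the stated order agrees with the simple trend.
The exception is (B): removing B's lone 2p electron is easier than breaking Be's filled 2s².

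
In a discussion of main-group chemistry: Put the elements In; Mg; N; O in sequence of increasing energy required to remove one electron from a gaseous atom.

N is in period 2, group 15; O is in period 2, group 16; Mg is in period 3, group 2; In is in period 5, group 13.
Across a period the outer electron is held more tightly (higher IE₁); down a group it sits in a higher shell, more shielded, and comes off more easily.
Neither a single period nor a single group — weigh both effects.
Mg > In: the two effects oppose for this pair; the down-group effect wins (738 vs 558 kJ/mol).
O > Mg: both effects reinforce here, so O is clearly the higher of the two.
N > O: this pair runs against the simple trend — see the exception note.
Note the exception: N has a higher first ionization energy than O, contrary to the simple trend — pairing an electron in O's 2p⁴ costs repulsion energy, so O ionizes more easily than half-filled N (2p³).
For reference (kJ/mol): N 1402, O 1314, Mg 738, In 558.
So from lowest to highest: In < Mg < O < N.

In < Mg < O < N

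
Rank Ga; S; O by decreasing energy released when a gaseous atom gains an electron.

S, O, Ga

O is in period 2, group 16; S is in period 3, group 16; Ga is in period 4, group 13.
EA tends to increase across a period and decrease down a group, though the pattern is less regular than for IE or radius.
Here both period and group differ, so the two effects have to be weighed against each other.
O > Ga: both effects reinforce here, so O is clearly the higher of the two.
S > O: this pair runs against the simple trend — see the exception note.
Note the exception: S has a higher electron affinity than O, contrary to the simple trend — the compact 2p subshell of O repels the added electron more than S's larger 3p does.
Tabulated electron affinity (kJ/mol): O 141, S 200, Ga 29.
So from highest to lowest: S > O > Ga.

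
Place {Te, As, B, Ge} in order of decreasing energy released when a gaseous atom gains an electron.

Te > Ge > As > B

Atoms with high Z_eff and room in the valence shell (especially the halogens) have the most exothermic electron affinities.
These span different periods and groups, so the two trends combine.
As > B: the two effects oppose for this pair; the across-period effect wins (78 vs 27 kJ/mol).
Ge > As: this pair runs against the simple trend — see the exception note.
Te > Ge: period and group pull opposite ways; the across-period shift dominates (190 vs 119 kJ/mol).
Note the exception: Ge has a higher electron affinity than As, contrary to the simple trend — adding an electron to As's half-filled 4p³ is unfavourable, so Ge (4p²) has the more exothermic EA.
Approximate values (kJ/mol): B 27, Ge 119, As 78, Te 190.
So from highest to lowest: Te > Ge > As > B.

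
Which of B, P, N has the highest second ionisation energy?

N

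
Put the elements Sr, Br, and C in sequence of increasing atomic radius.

C, Br, Sr

C is in period 2, group 14; Br is in period 4, group 17; Sr is in period 5, group 2.
Moving right in a period, electrons are added to the same shell under a stronger nuclear pull, so atoms get smaller; moving down, a new shell is opened and atoms get larger.
Neither a single period nor a single group — weigh both effects.
Br > C: the two effects oppose for this pair; the down-group effect wins (114 vs 75 pm).
Sr > Br: both effects reinforce here, so Sr is clearly the larger of the two.
Tabulated atomic radius (pm): C 75, Br 114, Sr 185.
So from smallest to largest: C < Br < Sr.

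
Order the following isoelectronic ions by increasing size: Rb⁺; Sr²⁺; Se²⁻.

All of these have 36 electrons, so size is governed by nuclear charge alone: the more protons, the stronger the pull on the same electron cloud, and the smaller the ion.
Nuclear charges: Sr²⁺ (Z=38), Rb⁺ (Z=37), Se²⁻ (Z=34).
Smallest to largest: Sr²⁺ < Rb⁺ < Se²⁻.

Sr²⁺ < Rb⁺ < Se²⁻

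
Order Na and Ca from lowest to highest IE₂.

Ca < Na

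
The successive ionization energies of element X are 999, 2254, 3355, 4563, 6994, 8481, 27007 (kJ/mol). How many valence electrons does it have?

Look for the largest jump between consecutive ionization energies: IE7/IE6 ≈ 3.2, far larger than any earlier ratio.
That jump marks the point where a core electron is being removed. So the atom has 6 valence electrons.

6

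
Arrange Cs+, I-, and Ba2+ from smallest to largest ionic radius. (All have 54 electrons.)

Ba2+, Cs+, I-

All of these have 54 electrons, so size is governed by nuclear charge alone: the more protons, the stronger the pull on the same electron cloud, and the smaller the ion.
Nuclear charges: Ba2+ (Z=56), Cs+ (Z=55), I- (Z=53).
Smallest to largest: Ba2+ < Cs+ < I-.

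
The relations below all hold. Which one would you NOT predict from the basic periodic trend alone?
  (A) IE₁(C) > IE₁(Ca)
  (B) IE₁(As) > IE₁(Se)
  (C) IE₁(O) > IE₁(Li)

(B)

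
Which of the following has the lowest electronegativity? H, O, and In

H is in period 1, group 1; O is in period 2, group 16; In is in period 5, group 13.
EN rises left→right (higher Z_eff, smaller atoms) and falls top→bottom (larger, more shielded atoms).
Here both period and group differ, so the two effects have to be weighed against each other.
H > In: period and group pull opposite ways; the down-group shift dominates (2.20 vs 1.78).
O > H: period and group pull opposite ways; the across-period shift dominates (3.44 vs 2.20).
Approximate values (Pauling): H 2.20, O 3.44, In 1.78.
The lowest electronegativity among these belongs to In.

In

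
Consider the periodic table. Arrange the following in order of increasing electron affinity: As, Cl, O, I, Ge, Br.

Adding an electron releases more energy for atoms nearer the top right (short of the noble gases).
These span different periods and groups, so the two trends combine.
Ge > As: this pair runs against the simple trend — see the exception note.
O > Ge: relative to Ge, both the across-period and down-group shifts push O's electron affinity up.
I > O: the two effects oppose for this pair; the across-period effect wins (295 vs 141 kJ/mol).
Br > I: Br sits above I in group 17, so the down-group effect alone puts Br higher.
Cl > Br: Cl sits above Br in group 17, so the down-group effect alone puts Cl higher.
Note the exception: Ge has a higher electron affinity than As, contrary to the simple trend — adding an electron to As's half-filled 4p³ is unfavourable, so Ge (4p²) has the more exothermic EA.
Tabulated electron affinity (kJ/mol): O 141, Cl 349, Ge 119, As 78, Br 325, I 295.
So from lowest to highest: As < Ge < O < I < Br < Cl.

As, Ge, O, I, Br, Cl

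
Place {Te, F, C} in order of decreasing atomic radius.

Te > C > F

C is in period 2, group 14; F is in period 2, group 17; Te is in period 5, group 16.
Radius decreases left→right (rising Z_eff, same n) and increases top→bottom (higher n).
Here both period and group differ, so the two effects have to be weighed against each other.
C > F: C lies to the left of F in period 2, so the across-period effect alone puts C larger.
Te > C: period and group pull opposite ways; the down-group shift dominates (136 vs 75 pm).
For reference (pm): C 75, F 64, Te 136.
So from largest to smallest: Te > C > F.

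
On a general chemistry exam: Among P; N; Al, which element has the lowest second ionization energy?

After 1 electron has been removed, what remains? P⁺ still has 4 valence electrons; N⁺ still has 4 valence electrons; Al⁺ still has 2 valence electrons.
All are still removing valence electrons, so compare the +1 ions as you would atoms: IE_2 generally rises across a period (higher Z_eff) and falls down a group (larger shell), subject to the usual subshell exceptions.
Valence configurations: P⁺ [Ne]3s²3p², N⁺ [He]2s²2p², Al⁺ [Ne]3s².
Approximate IE_2 values (kJ/mol): P 1907, N 2856, Al 1817.
Hence IE_2: Al < P < N.

Al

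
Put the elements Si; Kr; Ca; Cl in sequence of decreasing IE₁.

Kr > Cl > Si > Ca

Si is in period 3, group 14; Cl is in period 3, group 17; Ca is in period 4, group 2; Kr is in period 4, group 18.
Removing the outermost electron gets harder across a period and easier down a group.
Here both period and group differ, so the two effects have to be weighed against each other.
Si > Ca: both effects reinforce here, so Si is clearly the higher of the two.
Cl > Si: Cl lies to the right of Si in period 3, so the across-period effect alone puts Cl higher.
Kr > Cl: the two effects oppose for this pair; the across-period effect wins (1351 vs 1251 kJ/mol).
Tabulated first ionization energy (kJ/mol): Si 786, Cl 1251, Ca 590, Kr 1351.
So from highest to lowest: Kr > Cl > Si > Ca.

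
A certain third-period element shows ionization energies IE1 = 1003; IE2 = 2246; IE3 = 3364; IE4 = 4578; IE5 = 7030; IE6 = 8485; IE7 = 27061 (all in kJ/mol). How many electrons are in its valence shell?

Look for the largest jump between consecutive ionization energies: IE7/IE6 ≈ 3.2, far larger than any earlier ratio.
That jump marks the point where a core electron is being removed. So the atom has 6 valence electrons.

6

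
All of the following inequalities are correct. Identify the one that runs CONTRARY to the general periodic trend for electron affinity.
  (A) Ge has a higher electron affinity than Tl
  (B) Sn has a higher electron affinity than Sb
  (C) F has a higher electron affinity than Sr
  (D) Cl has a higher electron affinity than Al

(B)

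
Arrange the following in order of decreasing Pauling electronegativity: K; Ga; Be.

Ga > Be > K

Smaller atoms with higher effective nuclear charge are more electronegative.
These span different periods and groups, so the two trends combine.
Be > K: relative to K, both the across-period and down-group shifts push Be's electronegativity up.
Ga > Be: period and group pull opposite ways; the across-period shift dominates (1.81 vs 1.57).
Tabulated electronegativity (Pauling): Be 1.57, K 0.82, Ga 1.81.
So from highest to lowest: Ga > Be > K.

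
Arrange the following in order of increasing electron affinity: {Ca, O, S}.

Ca, O, S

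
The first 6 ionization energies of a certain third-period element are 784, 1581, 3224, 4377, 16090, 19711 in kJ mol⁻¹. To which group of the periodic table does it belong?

Look for the largest jump between consecutive ionization energies: IE5/IE4 ≈ 3.7, far larger than any earlier ratio.
That jump marks the point where a core electron is being removed. So the atom has 4 valence electrons.
A main-group element with 4 valence electrons is in group 14.

Group 14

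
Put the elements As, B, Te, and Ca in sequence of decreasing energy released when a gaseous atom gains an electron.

Adding an electron releases more energy for atoms nearer the top right (short of the noble gases).
Here both period and group differ, so the two effects have to be weighed against each other.
B > Ca: both effects reinforce here, so B is clearly the higher of the two.
As > B: period and group pull opposite ways; the across-period shift dominates (78 vs 27 kJ/mol).
Te > As: the two effects oppose for this pair; the across-period effect wins (190 vs 78 kJ/mol).
Tabulated electron affinity (kJ/mol): B 27, Ca 2, As 78, Te 190.
So from highest to lowest: Te > As > B > Ca.

Te > As > B > Ca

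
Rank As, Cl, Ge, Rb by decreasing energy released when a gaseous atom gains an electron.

Cl > Ge > As > Rb

Atoms with high Z_eff and room in the valence shell (especially the halogens) have the most exothermic electron affinities.
Here both period and group differ, so the two effects have to be weighed against each other.
As > Rb: both effects reinforce here, so As is clearly the higher of the two.
Ge > As: this pair runs against the simple trend — see the exception note.
Cl > Ge: both effects reinforce here, so Cl is clearly the higher of the two.
Note the exception: Ge has a higher electron affinity than As, contrary to the simple trend — adding an electron to As's half-filled 4p³ is unfavourable, so Ge (4p²) has the more exothermic EA.
Tabulated electron affinity (kJ/mol): Cl 349, Ge 119, As 78, Rb 47.
So from highest to lowest: Cl > Ge > As > Rb.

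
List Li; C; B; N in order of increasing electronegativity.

Li < B < C < N

Electronegativity increases across a period and decreases down a group, tracking effective nuclear charge and atomic size.
All lie in period 2, so electronegativity increases left to right.
So from lowest to highest: Li < B < C < N.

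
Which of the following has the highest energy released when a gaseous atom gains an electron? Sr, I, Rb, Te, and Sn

Rb is in period 5, group 1; Sr is in period 5, group 2; Sn is in period 5, group 14; Te is in period 5, group 16; I is in period 5, group 17.
Atoms with high Z_eff and room in the valence shell (especially the halogens) have the most exothermic electron affinities.
All lie in period 5; the across-period trend (electron affinity increases left to right) applies, with the exception below.
Note the exception: Rb has a higher electron affinity than Sr, contrary to the simple trend — adding an electron to Sr (ns²) has to open a new, higher-energy np subshell, which is unfavourable.
Tabulated electron affinity (kJ/mol): Rb 47, Sr 5, Sn 107, Te 190, I 295.
The highest energy released when a gaseous atom gains an electron among these belongs to I.

I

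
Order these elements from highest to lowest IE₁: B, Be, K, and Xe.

Xe > Be > B > K

IE₁ increases left→right with effective nuclear charge and decreases top→bottom as the valence shell moves farther out.
Neither a single period nor a single group — weigh both effects.
B > K: relative to K, both the across-period and down-group shifts push B's first ionization energy up.
Be > B: this pair runs against the simple trend — see the exception note.
Xe > Be: period and group pull opposite ways; the across-period shift dominates (1170 vs 900 kJ/mol).
Note the exception: Be has a higher first ionization energy than B, contrary to the simple trend — removing B's lone 2p electron is easier than breaking Be's filled 2s².
For reference (kJ/mol): Be 900, B 801, K 419, Xe 1170.
So from highest to lowest: Xe > Be > B > K.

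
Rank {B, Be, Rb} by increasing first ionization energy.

Be is in period 2, group 2; B is in period 2, group 13; Rb is in period 5, group 1.
First ionization energy rises across a period (greater Z_eff holds electrons more tightly) and falls down a group (valence electrons are farther from the nucleus).
Here both period and group differ, so the two effects have to be weighed against each other.
B > Rb: relative to Rb, both the across-period and down-group shifts push B's first ionization energy up.
Be > B: this pair runs against the simple trend — see the exception note.
Note the exception: Be has a higher first ionization energy than B, contrary to the simple trend — removing B's lone 2p electron is easier than breaking Be's filled 2s².
Approximate values (kJ/mol): Be 900, B 801, Rb 403.
So from lowest to highest: Rb < B < Be.

Rb, B, Be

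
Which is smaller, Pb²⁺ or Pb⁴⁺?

Both ions have Z = 82 protons, but Pb⁴⁺ has lost more electrons, so its remaining electrons feel a larger effective nuclear charge per electron and are pulled in more tightly.
Higher positive charge → smaller ion, so Pb²⁺ > Pb⁴⁺.

Pb⁴⁺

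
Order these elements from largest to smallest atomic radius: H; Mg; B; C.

Mg, B, C, H

H is in period 1, group 1; B is in period 2, group 13; C is in period 2, group 14; Mg is in period 3, group 2.
Across a period the added protons contract the valence shell; down a group each new principal shell makes the atom larger.
These span different periods and groups, so the two trends combine.
C > H: period and group pull opposite ways; the down-group shift dominates (75 vs 32 pm).
B > C: both are in period 2; the period trend gives B the larger value.
Mg > B: both effects reinforce here, so Mg is clearly the larger of the two.
Tabulated atomic radius (pm): H 32, B 85, C 75, Mg 139.
So from largest to smallest: Mg > B > C > H.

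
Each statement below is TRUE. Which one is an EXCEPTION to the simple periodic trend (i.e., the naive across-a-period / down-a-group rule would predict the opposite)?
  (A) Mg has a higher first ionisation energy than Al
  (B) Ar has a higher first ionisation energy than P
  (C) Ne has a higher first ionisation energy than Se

(A)

The general trend: first ionisation energy increases across a period and decreases down a group.
(A) Mg (period 3, group 2) vs Al (period 3, group 13): the stated order contradicts the simple trend.
(B) Ar (period 3, group 18) vs P (period 3, group 15): the stated order agrees with the simple trend.
(C) Ne (period 2, group 18) vs Se (period 4, group 16): the stated order agrees with the simple trend.
The exception is (A): Al's single 3p electron is easier to remove than one from Mg's filled 3s².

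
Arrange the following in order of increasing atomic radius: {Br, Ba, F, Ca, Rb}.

F, Br, Ca, Ba, Rb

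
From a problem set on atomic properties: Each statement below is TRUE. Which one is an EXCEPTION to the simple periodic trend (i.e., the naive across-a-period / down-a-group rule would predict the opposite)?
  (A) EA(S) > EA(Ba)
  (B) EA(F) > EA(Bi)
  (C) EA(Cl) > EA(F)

(C)

The general trend: electron affinity increases across a period and decreases down a group.
(A) S (period 3, group 16) vs Ba (period 6, group 2): the stated order agrees with the simple trend.
(B) F (period 2, group 17) vs Bi (period 6, group 15): the stated order agrees with the simple trend.
(C) Cl (period 3, group 17) vs F (period 2, group 17): the stated order contradicts the simple trend.
The exception is (C): F's small 2p subshell makes the incoming electron feel strong e⁻–e⁻ repulsion, so Cl actually releases more energy on gaining an electron.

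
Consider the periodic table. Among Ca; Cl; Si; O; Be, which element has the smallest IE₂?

Ca

The second ionization energy removes an electron from the +1 ion. For each element: Ca⁺ still has 1 valence electron; Cl⁺ still has 6 valence electrons; Si⁺ still has 3 valence electrons; O⁺ still has 5 valence electrons; Be⁺ still has 1 valence electron.
All are still removing valence electrons, so compare the +1 ions as you would atoms: IE_2 generally rises across a period (higher Z_eff) and falls down a group (larger shell), subject to the usual subshell exceptions.
Valence configurations: Ca⁺ [Ar]4s¹, Cl⁺ [Ne]3s²3p⁴, Si⁺ [Ne]3s²3p¹, O⁺ [He]2s²2p³, Be⁺ [He]2s¹.
The numbers (kJ/mol): Ca 1145, Cl 2298, Si 1577, O 3388, Be 1757.
Hence IE_2: Ca < Si < Be < Cl < O.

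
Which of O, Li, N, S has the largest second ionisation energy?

After 1 electron has been removed, what remains? O⁺ still has 5 valence electrons; Li⁺ is the bare [He] core; N⁺ still has 4 valence electrons; S⁺ still has 5 valence electrons.
Breaking into a closed-shell core is much more expensive than removing a leftover valence electron — Li has the largest IE_2 here.
Valence configurations: O⁺ [He]2s²2p³, N⁺ [He]2s²2p², S⁺ [Ne]3s²3p³.
Tabulated IE_2 (kJ/mol): O 3388, Li 7298, N 2856, S 2252.
Putting it together, IE_2: S < N < O < Li.

Li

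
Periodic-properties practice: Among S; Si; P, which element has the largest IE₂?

S

After 1 electron has been removed, what remains? S⁺ still has 5 valence electrons; Si⁺ still has 3 valence electrons; P⁺ still has 4 valence electrons.
All are still removing valence electrons, so compare the +1 ions as you would atoms: IE_2 generally rises across a period (higher Z_eff) and falls down a group (larger shell), subject to the usual subshell exceptions.
Valence configurations: S⁺ [Ne]3s²3p³, Si⁺ [Ne]3s²3p¹, P⁺ [Ne]3s²3p².
Approximate IE_2 values (kJ/mol): S 2252, Si 1577, P 1907.
Overall IE_2 order: Si < P < S.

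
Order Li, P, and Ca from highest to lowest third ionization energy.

Li, Ca, P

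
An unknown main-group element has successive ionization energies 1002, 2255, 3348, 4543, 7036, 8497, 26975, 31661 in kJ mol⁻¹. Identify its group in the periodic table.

Look for the largest jump between consecutive ionization energies: IE7/IE6 ≈ 3.2, far larger than any earlier ratio.
That jump marks the point where a core electron is being removed. So the atom has 6 valence electrons.
A main-group element with 6 valence electrons is in group 16.

Group 16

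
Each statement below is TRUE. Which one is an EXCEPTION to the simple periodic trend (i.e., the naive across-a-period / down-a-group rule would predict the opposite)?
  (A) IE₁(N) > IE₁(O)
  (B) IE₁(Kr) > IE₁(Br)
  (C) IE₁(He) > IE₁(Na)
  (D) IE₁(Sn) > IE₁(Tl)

(A)

The general trend: IE₁ increases across a period and decreases down a group.
(A) N (period 2, group 15) vs O (period 2, group 16): the stated order contradicts the simple trend.
(B) Kr (period 4, group 18) vs Br (period 4, group 17): the stated order agrees with the simple trend.
(C) He (period 1, group 18) vs Na (period 3, group 1): the stated order agrees with the simple trend.
(D) Sn (period 5, group 14) vs Tl (period 6, group 13): the stated order agrees with the simple trend.
The exception is (A): pairing an electron in O's 2p⁴ costs repulsion energy, so O ionizes more easily than half-filled N (2p³).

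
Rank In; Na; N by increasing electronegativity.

N is in period 2, group 15; Na is in period 3, group 1; In is in period 5, group 13.
EN rises left→right (higher Z_eff, smaller atoms) and falls top→bottom (larger, more shielded atoms).
These span different periods and groups, so the two trends combine.
In > Na: the two effects oppose for this pair; the across-period effect wins (1.78 vs 0.93).
N > In: both effects reinforce here, so N is clearly the higher of the two.
Approximate values (Pauling): N 3.04, Na 0.93, In 1.78.
So from lowest to highest: Na < In < N.

Na < In < N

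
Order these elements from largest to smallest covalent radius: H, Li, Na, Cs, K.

Atomic radius shrinks across a period as nuclear charge pulls the same shell inward, and grows down a group as new shells are added.
All are in group 1, so atomic radius increases down the group.
So from largest to smallest: Cs > K > Na > Li > H.

Cs > K > Na > Li > H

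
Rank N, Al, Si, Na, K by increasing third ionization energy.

Consider each +2 ion: N²⁺ still has 3 valence electrons; Al²⁺ still has 1 valence electron; Si²⁺ still has 2 valence electrons; Na²⁺ is already 1 electron into the core; K²⁺ is already 1 electron into the core.
Usually core removal costs more than valence removal, but here the competition is close: a tightly held n=2 valence electron can cost more to remove than an n=3 core electron, so the actual values have to decide it.
Valence configurations: N²⁺ [He]2s²2p¹, Al²⁺ [Ne]3s¹, Si²⁺ [Ne]3s².
The numbers (kJ/mol): N 4578, Al 2745, Si 3232, Na 6910, K 4420.
Overall IE_3 order: Al < Si < K < N < Na.

Al < Si < K < N < Na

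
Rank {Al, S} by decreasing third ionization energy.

S > Al

The third ionization energy removes an electron from the +2 ion. For each element: Al²⁺ still has 1 valence electron; S²⁺ still has 4 valence electrons.
All are still removing valence electrons, so compare the +2 ions as you would atoms: IE_3 generally rises across a period (higher Z_eff) and falls down a group (larger shell), subject to the usual subshell exceptions.
Valence configurations: Al²⁺ [Ne]3s¹, S²⁺ [Ne]3s²3p².
Tabulated IE_3 (kJ/mol): Al 2745, S 3357.
Overall IE_3 order: Al < S.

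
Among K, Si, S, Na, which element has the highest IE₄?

IE_4 is the cost of taking one more electron from the +3 cation: K³⁺ is already 2 electrons into the core; Si³⁺ still has 1 valence electron; S³⁺ still has 3 valence electrons; Na³⁺ is already 2 electrons into the core.
Core electrons are held far more tightly than valence electrons, so K and Na top the IE_4 order.
Valence configurations: Si³⁺ [Ne]3s¹, S³⁺ [Ne]3s²3p¹.
The numbers (kJ/mol): K 5877, Si 4356, S 4556, Na 9543.
Overall IE_4 order: Si < S < K < Na.

Na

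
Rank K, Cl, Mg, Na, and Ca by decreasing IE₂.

Na, K, Cl, Mg, Ca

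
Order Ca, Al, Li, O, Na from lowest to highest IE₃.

Al < Ca < O < Na < Li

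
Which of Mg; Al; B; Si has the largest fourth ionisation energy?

B

After 3 electrons have been removed, what remains? Mg³⁺ is already 1 electron into the core; Al³⁺ is the bare [Ne] core; B³⁺ is the bare [He] core; Si³⁺ still has 1 valence electron.
Breaking into a closed-shell core is much more expensive than removing a leftover valence electron — Mg, Al and B have the largest IE_4 here.
Approximate IE_4 values (kJ/mol): Mg 10543, Al 11577, B 25026, Si 4356.
Hence IE_4: Si < Mg < Al < B.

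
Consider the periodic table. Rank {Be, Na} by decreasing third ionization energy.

IE_3 is the cost of taking one more electron from the +2 cation: Be²⁺ is the bare [He] core; Na²⁺ is already 1 electron into the core.
All of these are removing an electron from a noble-gas core or deeper; the smaller core (lower principal quantum number) is held far more tightly, and within a period the higher nuclear charge binds the same core more tightly.
Approximate IE_3 values (kJ/mol): Be 14849, Na 6910.
So the third ionization energies run Na < Be.

Be, Na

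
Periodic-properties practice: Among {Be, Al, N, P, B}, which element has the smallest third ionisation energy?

Al

After 2 electrons have been removed, what remains? Be²⁺ is the bare [He] core; Al²⁺ still has 1 valence electron; N²⁺ still has 3 valence electrons; P²⁺ still has 3 valence electrons; B²⁺ still has 1 valence electron.
Breaking into a closed-shell core is much more expensive than removing a leftover valence electron — Be has the largest IE_3 here.
Valence configurations: Al²⁺ [Ne]3s¹, N²⁺ [He]2s²2p¹, P²⁺ [Ne]3s²3p¹, B²⁺ [He]2s¹.
The numbers (kJ/mol): Be 14849, Al 2745, N 4578, P 2914, B 3660.
Hence IE_3: Al < P < B < N < Be.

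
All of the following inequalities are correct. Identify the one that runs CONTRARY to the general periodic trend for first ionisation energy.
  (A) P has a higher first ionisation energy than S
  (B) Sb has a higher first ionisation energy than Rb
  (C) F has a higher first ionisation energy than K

The general trend: first ionisation energy increases across a period and decreases down a group.
(A) P (period 3, group 15) vs S (period 3, group 16): the stated order contradicts the simple trend.
(B) Sb (period 5, group 15) vs Rb (period 5, group 1): the stated order agrees with the simple trend.
(C) F (period 2, group 17) vs K (period 4, group 1): the stated order agrees with the simple trend.
The exception is (A): S (3p⁴) ionizes more easily than half-filled P (3p³) because the paired 3p electron in S is pushed out by e⁻–e⁻ repulsion.

(A)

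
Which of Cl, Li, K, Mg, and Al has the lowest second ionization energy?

Consider each +1 ion: Cl⁺ still has 6 valence electrons; Li⁺ is the bare [He] core; K⁺ is the bare [Ar] core; Mg⁺ still has 1 valence electron; Al⁺ still has 2 valence electrons.
Breaking into a closed-shell core is much more expensive than removing a leftover valence electron — K and Li have the largest IE_2 here.
Valence configurations: Cl⁺ [Ne]3s²3p⁴, Mg⁺ [Ne]3s¹, Al⁺ [Ne]3s².
Tabulated IE_2 (kJ/mol): Cl 2298, Li 7298, K 3052, Mg 1451, Al 1817.
Overall IE_2 order: Mg < Al < Cl < K < Li.

Mg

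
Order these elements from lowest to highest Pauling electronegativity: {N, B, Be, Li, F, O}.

Li < Be < B < N < O < F

Li is in period 2, group 1; Be is in period 2, group 2; B is in period 2, group 13; N is in period 2, group 15; O is in period 2, group 16; F is in period 2, group 17.
Smaller atoms with higher effective nuclear charge are more electronegative.
All lie in period 2, so electronegativity increases left to right.
So from lowest to highest: Li < Be < B < N < O < F.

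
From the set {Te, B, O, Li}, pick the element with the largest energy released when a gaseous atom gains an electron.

Te

Atoms with high Z_eff and room in the valence shell (especially the halogens) have the most exothermic electron affinities.
Neither a single period nor a single group — weigh both effects.
Li > B: this pair runs against the simple trend — see the exception note.
O > Li: both are in period 2; the period trend gives O the larger value.
Te > O: this pair runs against the simple trend — see the exception note.
Note the exception: Li has a higher electron affinity than B, contrary to the simple trend — B's ns²np¹ configuration gives only a small electron affinity — the sparsely filled np subshell binds an added electron weakly.
Note the exception: Te has a higher electron affinity than O, contrary to the simple trend — O's compact 2p subshell gives strong electron–electron repulsion on the added electron.
Tabulated electron affinity (kJ/mol): Li 60, B 27, O 141, Te 190.
The largest energy released when a gaseous atom gains an electron among these belongs to Te.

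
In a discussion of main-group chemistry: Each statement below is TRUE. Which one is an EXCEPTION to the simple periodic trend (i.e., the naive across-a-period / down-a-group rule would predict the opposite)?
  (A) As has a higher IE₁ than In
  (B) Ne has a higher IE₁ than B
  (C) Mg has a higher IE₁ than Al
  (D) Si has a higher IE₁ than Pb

(C)

The general trend: IE₁ increases across a period and decreases down a group.
(A) As (period 4, group 15) vs In (period 5, group 13): the stated order agrees with the simple trend.
(B) Ne (period 2, group 18) vs B (period 2, group 13): the stated order agrees with the simple trend.
(C) Mg (period 3, group 2) vs Al (period 3, group 13): the stated order contradicts the simple trend.
(D) Si (period 3, group 14) vs Pb (period 6, group 14): the stated order agrees with the simple trend.
The exception is (C): Al's single 3p electron is easier to remove than one from Mg's filled 3s².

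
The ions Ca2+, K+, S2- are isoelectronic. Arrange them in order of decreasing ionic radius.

S2- > K+ > Ca2+

All of these have 18 electrons, so size is governed by nuclear charge alone: the more protons, the stronger the pull on the same electron cloud, and the smaller the ion.
Nuclear charges: Ca2+ (Z=20), K+ (Z=19), S2- (Z=16).
Largest to smallest: S2- > K+ > Ca2+.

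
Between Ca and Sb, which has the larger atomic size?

Ca

Moving right in a period, electrons are added to the same shell under a stronger nuclear pull, so atoms get smaller; moving down, a new shell is opened and atoms get larger.
Neither a single period nor a single group — weigh both effects.
Ca > Sb: the two effects oppose for this pair; the across-period effect wins (171 vs 140 pm).
Tabulated atomic radius (pm): Ca 171, Sb 140.
So Ca has the larger atomic size (Ca > Sb).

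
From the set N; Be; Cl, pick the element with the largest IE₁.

N

Be is in period 2, group 2; N is in period 2, group 15; Cl is in period 3, group 17.
First ionization energy rises across a period (greater Z_eff holds electrons more tightly) and falls down a group (valence electrons are farther from the nucleus).
Here both period and group differ, so the two effects have to be weighed against each other.
Cl > Be: the two effects oppose for this pair; the across-period effect wins (1251 vs 900 kJ/mol).
N > Cl: the two effects oppose for this pair; the down-group effect wins (1402 vs 1251 kJ/mol).
For reference (kJ/mol): Be 900, N 1402, Cl 1251.
The largest IE₁ among these belongs to N.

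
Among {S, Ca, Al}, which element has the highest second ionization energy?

S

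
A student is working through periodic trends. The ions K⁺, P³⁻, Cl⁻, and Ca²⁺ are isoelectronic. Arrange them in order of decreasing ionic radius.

P³⁻ > Cl⁻ > K⁺ > Ca²⁺

All of these have 18 electrons, so size is governed by nuclear charge alone: the more protons, the stronger the pull on the same electron cloud, and the smaller the ion.
Nuclear charges: Ca²⁺ (Z=20), K⁺ (Z=19), Cl⁻ (Z=17), P³⁻ (Z=15).
Largest to smallest: P³⁻ > Cl⁻ > K⁺ > Ca²⁺.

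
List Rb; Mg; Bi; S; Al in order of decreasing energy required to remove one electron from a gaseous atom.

IE₁ increases left→right with effective nuclear charge and decreases top→bottom as the valence shell moves farther out.
Neither a single period nor a single group — weigh both effects.
Al > Rb: both effects reinforce here, so Al is clearly the higher of the two.
Bi > Al: the two effects oppose for this pair; the across-period effect wins (703 vs 578 kJ/mol).
Mg > Bi: period and group pull opposite ways; the down-group shift dominates (738 vs 703 kJ/mol).
S > Mg: S lies to the right of Mg in period 3, so the across-period effect alone puts S higher.
Note the exception: Mg has a higher first ionization energy than Al, contrary to the simple trend — Al's single 3p electron is easier to remove than one from Mg's filled 3s².
Approximate values (kJ/mol): Mg 738, Al 578, S 1000, Rb 403, Bi 703.
So from highest to lowest: S > Mg > Bi > Al > Rb.

S > Mg > Bi > Al > Rb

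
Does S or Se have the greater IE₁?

S

Removing the outermost electron gets harder across a period and easier down a group.
All are in group 16, so first ionization energy increases up the group.
So S has the greater IE₁ (S > Se).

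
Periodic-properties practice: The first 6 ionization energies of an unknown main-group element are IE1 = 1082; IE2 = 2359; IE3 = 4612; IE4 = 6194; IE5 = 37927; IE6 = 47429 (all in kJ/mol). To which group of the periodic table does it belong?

Group 14

Look for the largest jump between consecutive ionization energies: IE5/IE4 ≈ 6.1, far larger than any earlier ratio.
That jump marks the point where a core electron is being removed. So the atom has 4 valence electrons.
A main-group element with 4 valence electrons is in group 14.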